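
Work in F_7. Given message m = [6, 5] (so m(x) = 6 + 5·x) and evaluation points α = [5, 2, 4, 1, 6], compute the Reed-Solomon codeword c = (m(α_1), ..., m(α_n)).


c = [3, 2, 5, 4, 1]

Message polynomial: m(x) = 6 + 5·x (mod 7).
For each evaluation point α_i, compute m(α_i) mod 7:
  α_1 = 5: Horner steps 5 → 3, so m(5) = 3.
  α_2 = 2: Horner steps 5 → 2, so m(2) = 2.
  α_3 = 4: Horner steps 5 → 5, so m(4) = 5.
  α_4 = 1: Horner steps 5 → 4, so m(1) = 4.
  α_5 = 6: Horner steps 5 → 1, so m(6) = 1.
Codeword c = [3, 2, 5, 4, 1] ∈ F_7^5.


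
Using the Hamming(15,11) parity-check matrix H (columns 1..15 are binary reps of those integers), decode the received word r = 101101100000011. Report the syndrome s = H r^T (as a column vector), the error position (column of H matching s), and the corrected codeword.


s = (0, 1, 1, 0)^T, error position = 6, corrected codeword c = 101100100000011

Compute s = H r^T mod 2 one row at a time:
  s_1 = 0 + 0 + 0 + 0 + 0 + 0 + 1 + 1 = 2 ≡ 0 (mod 2).
  s_2 = 1 + 0 + 1 + 1 + 0 + 0 + 1 + 1 = 5 ≡ 1 (mod 2).
  s_3 = 0 + 1 + 1 + 1 + 0 + 0 + 1 + 1 = 5 ≡ 1 (mod 2).
  s_4 = 1 + 1 + 0 + 1 + 0 + 0 + 0 + 1 = 4 ≡ 0 (mod 2).
s = (0, 1, 1, 0)^T — this equals column 6 of H (binary 0110), so error is at position 6.
Correct: flip bit 6 of r = 101101100000011 to get c = 101100100000011.


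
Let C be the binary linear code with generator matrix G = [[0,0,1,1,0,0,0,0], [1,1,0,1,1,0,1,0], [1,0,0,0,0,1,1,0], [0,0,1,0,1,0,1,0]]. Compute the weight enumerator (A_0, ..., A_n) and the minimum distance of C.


Weight distribution: A_0 = 1, A_2 = 2, A_3 = 4, A_4 = 5, A_5 = 4. Minimum distance d = 2.

Enumerate all 2^4 = 16 messages m ∈ F_2^4.
For each, compute codeword c = mG in F_2^8, then tally its weight.
  m = 0000 → c = 00000000, weight = 0.
  m = 1000 → c = 00110000, weight = 2.
  m = 0100 → c = 11011010, weight = 5.
  m = 1100 → c = 11101010, weight = 5.
  m = 0010 → c = 10000110, weight = 3.
  m = 1010 → c = 10110110, weight = 5.
  m = 0110 → c = 01011100, weight = 4.
  m = 1110 → c = 01101100, weight = 4.
  m = 0001 → c = 00101010, weight = 3.
  m = 1001 → c = 00011010, weight = 3.
  m = 0101 → c = 11110000, weight = 4.
  m = 1101 → c = 11000000, weight = 2.
  m = 0011 → c = 10101100, weight = 4.
  m = 1011 → c = 10011100, weight = 4.
  m = 0111 → c = 01110110, weight = 5.
  m = 1111 → c = 01000110, weight = 3.
Tally weights:
  weight 0: 1 codewords.
  weight 2: 2 codewords.
  weight 3: 4 codewords.
  weight 4: 5 codewords.
  weight 5: 4 codewords.
Minimum distance d = smallest w > 0 with A_w > 0 = 2.
Sanity: Σ A_w = 16 = 2^4 = 16 ✓.


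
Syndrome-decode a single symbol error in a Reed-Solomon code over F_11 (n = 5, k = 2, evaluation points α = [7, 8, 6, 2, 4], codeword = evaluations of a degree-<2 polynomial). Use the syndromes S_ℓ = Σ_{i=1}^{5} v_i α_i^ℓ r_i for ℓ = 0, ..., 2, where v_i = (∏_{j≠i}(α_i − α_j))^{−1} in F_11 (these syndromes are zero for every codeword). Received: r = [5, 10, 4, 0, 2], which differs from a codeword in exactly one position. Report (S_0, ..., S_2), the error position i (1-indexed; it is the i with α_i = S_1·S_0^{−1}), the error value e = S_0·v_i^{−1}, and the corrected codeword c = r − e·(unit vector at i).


S = (1, 8, 9), error at position 2, error magnitude e = 4, c = [5, 6, 4, 0, 2].

Step 1: column multipliers v_i = (∏_{j≠i}(α_i − α_j))^{−1} mod 11.
  i = 1 (α = 7): (7−8)(7−6)(7−2)(7−4) = (−1)·1·5·3 = −15 ≡ 7, so v_1 = 7^{−1} = 8 (mod 11).
  i = 2 (α = 8): (8−7)(8−6)(8−2)(8−4) = 1·2·6·4 = 48 ≡ 4, so v_2 = 4^{−1} = 3 (mod 11).
  i = 3 (α = 6): (6−7)(6−8)(6−2)(6−4) = (−1)·(−2)·4·2 = 16 ≡ 5, so v_3 = 5^{−1} = 9 (mod 11).
  i = 4 (α = 2): (2−7)(2−8)(2−6)(2−4) = (−5)·(−6)·(−4)·(−2) = 240 ≡ 9, so v_4 = 9^{−1} = 5 (mod 11).
  i = 5 (α = 4): (4−7)(4−8)(4−6)(4−2) = (−3)·(−4)·(−2)·2 = −48 ≡ 7, so v_5 = 7^{−1} = 8 (mod 11).
  v = [8, 3, 9, 5, 8].
Step 2: syndromes of r = [5, 10, 4, 0, 2] (all sums mod 11).
  S_0 = Σ v_i r_i = 8·5 + 3·10 + 9·4 + 5·0 + 8·2 = 122 ≡ 1.
  S_1 = Σ v_i α_i r_i = 8·7·5 + 3·8·10 + 9·6·4 + 5·2·0 + 8·4·2 = 800 ≡ 8.
  α_i^2 mod 11 = [5, 9, 3, 4, 5].
  S_2 = Σ v_i α_i^2 r_i = 8·5·5 + 3·9·10 + 9·3·4 + 5·4·0 + 8·5·2 = 658 ≡ 9.
  S = (1, 8, 9) ≠ 0, so r is not a codeword (an error is present).
Step 3: locate the error. For a single error e at position i, S_ℓ = v_i·e·α_i^ℓ, so α_err = S_1/S_0.
  S_0^{−1} = 1^{−1} = 1 (mod 11), so α_err = 8·1 = 8 ≡ 8 = α_2. Error position i = 2.
  Consistency check: S_2/S_1 = 9·7 = 63 ≡ 8 = α_err ✓ (single-error assumption holds).
Step 4: error magnitude e = S_0/v_2 = S_0·∏_{j≠2}(α_2 − α_j) = 1·4 = 4 ≡ 4 (mod 11).
Step 5: correct position 2: c_2 = r_2 − e = 10 − 4 ≡ 6 (mod 11). Hence c = [5, 6, 4, 0, 2].
  Check: interpolating c through the α_i gives m(x) = 9 + 1·x (degree < 2) with m(α_i) = c_i for every i, so c is indeed a codeword.


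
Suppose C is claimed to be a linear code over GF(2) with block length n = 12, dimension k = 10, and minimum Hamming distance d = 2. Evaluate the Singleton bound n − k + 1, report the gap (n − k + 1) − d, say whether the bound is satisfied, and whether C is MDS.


Singleton RHS = n − k + 1 = 3, slack = 1, bound satisfied, not MDS.

Singleton bound: d ≤ n − k + 1.
Here n = 12, k = 10, so n − k + 1 = 3.
Given d = 2, check d ≤ 3: YES.
Slack = (n − k + 1) − d = 1.
The code is NOT MDS (slack = 1 > 0).
Description: the claimed parameters are [12, 10, 2]_2; such a code would be non-MDS.


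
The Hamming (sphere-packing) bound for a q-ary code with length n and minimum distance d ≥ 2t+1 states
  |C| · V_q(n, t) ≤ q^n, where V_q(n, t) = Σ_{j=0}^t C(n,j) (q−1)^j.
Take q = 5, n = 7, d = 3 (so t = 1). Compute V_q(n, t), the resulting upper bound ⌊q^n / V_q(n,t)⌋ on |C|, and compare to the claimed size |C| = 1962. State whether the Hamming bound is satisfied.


V_q(n, t) = 29, q^n = 78125, Hamming bound = 2693, |C| = 1962 ≤ bound (satisfied).

Step 1: Compute V_q(n, t) = Σ_{j=0}^1 C(n, j) (q−1)^j.
  j = 0: C(7,0)·(4)^0 = 1·1 = 1.
  j = 1: C(7,1)·(4)^1 = 7·4 = 28.
  V_q(n, t) = 1 + 28 = 29.
Step 2: q^n = 5^7 = 78125.
Step 3: Hamming bound ⌊q^n / V_q(n,t)⌋ = ⌊78125/29⌋ = 2693.
Step 4: Compare |C| = 1962 to 2693: satisfied.
The claimed |C| lies below the Hamming bound.


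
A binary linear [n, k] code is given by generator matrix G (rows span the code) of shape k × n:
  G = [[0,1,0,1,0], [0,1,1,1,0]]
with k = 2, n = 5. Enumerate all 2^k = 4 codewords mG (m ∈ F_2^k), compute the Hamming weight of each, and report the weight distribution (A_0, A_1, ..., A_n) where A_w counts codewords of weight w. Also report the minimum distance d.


Weight distribution: A_0 = 1, A_1 = 1, A_2 = 1, A_3 = 1. Minimum distance d = 1.

Enumerate all 2^2 = 4 messages m ∈ F_2^2.
For each, compute codeword c = mG in F_2^5, then tally its weight.
  m = 00 → c = 00000, weight = 0.
  m = 10 → c = 01010, weight = 2.
  m = 01 → c = 01110, weight = 3.
  m = 11 → c = 00100, weight = 1.
Tally weights:
  weight 0: 1 codewords.
  weight 1: 1 codewords.
  weight 2: 1 codewords.
  weight 3: 1 codewords.
Minimum distance d = smallest w > 0 with A_w > 0 = 1.
Sanity: Σ A_w = 4 = 2^2 = 4 ✓.


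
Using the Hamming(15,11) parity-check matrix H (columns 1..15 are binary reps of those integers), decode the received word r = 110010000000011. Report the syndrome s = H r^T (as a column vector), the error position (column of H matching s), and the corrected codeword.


s = (0, 1, 1, 1)^T, error position = 7, corrected codeword c = 110010100000011

Compute s = H r^T mod 2 one row at a time:
  s_1 = 0 + 0 + 0 + 0 + 0 + 0 + 1 + 1 = 2 ≡ 0 (mod 2).
  s_2 = 0 + 1 + 0 + 0 + 0 + 0 + 1 + 1 = 3 ≡ 1 (mod 2).
  s_3 = 1 + 0 + 0 + 0 + 0 + 0 + 1 + 1 = 3 ≡ 1 (mod 2).
  s_4 = 1 + 0 + 1 + 0 + 0 + 0 + 0 + 1 = 3 ≡ 1 (mod 2).
s = (0, 1, 1, 1)^T — this equals column 7 of H (binary 0111), so error is at position 7.
Correct: flip bit 7 of r = 110010000000011 to get c = 110010100000011.


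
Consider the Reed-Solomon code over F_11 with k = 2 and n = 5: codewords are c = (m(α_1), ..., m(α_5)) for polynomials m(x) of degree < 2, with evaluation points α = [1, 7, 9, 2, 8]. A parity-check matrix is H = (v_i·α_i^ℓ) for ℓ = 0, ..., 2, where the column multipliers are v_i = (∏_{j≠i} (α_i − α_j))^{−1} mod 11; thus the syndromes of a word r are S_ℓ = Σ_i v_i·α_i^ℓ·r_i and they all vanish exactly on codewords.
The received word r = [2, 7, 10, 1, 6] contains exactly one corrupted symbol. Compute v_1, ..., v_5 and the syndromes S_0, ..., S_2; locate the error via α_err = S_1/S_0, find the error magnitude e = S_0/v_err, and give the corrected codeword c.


S = (8, 6, 10), error at position 3, error magnitude e = 5, c = [2, 7, 5, 1, 6].

Step 1: column multipliers v_i = (∏_{j≠i}(α_i − α_j))^{−1} mod 11.
  i = 1 (α = 1): (1−7)(1−9)(1−2)(1−8) = (−6)·(−8)·(−1)·(−7) = 336 ≡ 6, so v_1 = 6^{−1} = 2 (mod 11).
  i = 2 (α = 7): (7−1)(7−9)(7−2)(7−8) = 6·(−2)·5·(−1) = 60 ≡ 5, so v_2 = 5^{−1} = 9 (mod 11).
  i = 3 (α = 9): (9−1)(9−7)(9−2)(9−8) = 8·2·7·1 = 112 ≡ 2, so v_3 = 2^{−1} = 6 (mod 11).
  i = 4 (α = 2): (2−1)(2−7)(2−9)(2−8) = 1·(−5)·(−7)·(−6) = −210 ≡ 10, so v_4 = 10^{−1} = 10 (mod 11).
  i = 5 (α = 8): (8−1)(8−7)(8−9)(8−2) = 7·1·(−1)·6 = −42 ≡ 2, so v_5 = 2^{−1} = 6 (mod 11).
  v = [2, 9, 6, 10, 6].
Step 2: syndromes of r = [2, 7, 10, 1, 6] (all sums mod 11).
  S_0 = Σ v_i r_i = 2·2 + 9·7 + 6·10 + 10·1 + 6·6 = 173 ≡ 8.
  S_1 = Σ v_i α_i r_i = 2·1·2 + 9·7·7 + 6·9·10 + 10·2·1 + 6·8·6 = 1293 ≡ 6.
  α_i^2 mod 11 = [1, 5, 4, 4, 9].
  S_2 = Σ v_i α_i^2 r_i = 2·1·2 + 9·5·7 + 6·4·10 + 10·4·1 + 6·9·6 = 923 ≡ 10.
  S = (8, 6, 10) ≠ 0, so r is not a codeword (an error is present).
Step 3: locate the error. For a single error e at position i, S_ℓ = v_i·e·α_i^ℓ, so α_err = S_1/S_0.
  S_0^{−1} = 8^{−1} = 7 (mod 11), so α_err = 6·7 = 42 ≡ 9 = α_3. Error position i = 3.
  Consistency check: S_2/S_1 = 10·2 = 20 ≡ 9 = α_err ✓ (single-error assumption holds).
Step 4: error magnitude e = S_0/v_3 = S_0·∏_{j≠3}(α_3 − α_j) = 8·2 = 16 ≡ 5 (mod 11).
Step 5: correct position 3: c_3 = r_3 − e = 10 − 5 ≡ 5 (mod 11). Hence c = [2, 7, 5, 1, 6].
  Check: interpolating c through the α_i gives m(x) = 3 + 10·x (degree < 2) with m(α_i) = c_i for every i, so c is indeed a codeword.


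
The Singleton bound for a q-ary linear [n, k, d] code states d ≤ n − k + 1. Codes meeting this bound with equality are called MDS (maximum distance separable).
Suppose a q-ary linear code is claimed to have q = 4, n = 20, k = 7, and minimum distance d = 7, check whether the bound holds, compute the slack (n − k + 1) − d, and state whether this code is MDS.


Singleton RHS = n − k + 1 = 14, slack = 7, bound satisfied, not MDS.

Singleton bound: d ≤ n − k + 1.
Here n = 20, k = 7, so n − k + 1 = 14.
Given d = 7, check d ≤ 14: YES.
Slack = (n − k + 1) − d = 7.
The code is NOT MDS (slack = 7 > 0).
Description: the claimed parameters are [20, 7, 7]_4; such a code would be non-MDS.


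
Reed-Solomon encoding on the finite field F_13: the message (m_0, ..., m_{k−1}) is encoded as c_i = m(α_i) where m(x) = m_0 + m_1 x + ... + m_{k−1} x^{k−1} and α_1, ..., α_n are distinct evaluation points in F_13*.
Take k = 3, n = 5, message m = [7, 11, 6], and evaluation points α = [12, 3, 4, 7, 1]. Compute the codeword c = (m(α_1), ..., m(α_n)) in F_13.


c = [2, 3, 4, 1, 11]

Message polynomial: m(x) = 7 + 11·x + 6·x^2 (mod 13).
For each evaluation point α_i, compute m(α_i) mod 13:
  α_1 = 12: Horner steps 6 → 5 → 2, so m(12) = 2.
  α_2 = 3: Horner steps 6 → 3 → 3, so m(3) = 3.
  α_3 = 4: Horner steps 6 → 9 → 4, so m(4) = 4.
  α_4 = 7: Horner steps 6 → 1 → 1, so m(7) = 1.
  α_5 = 1: Horner steps 6 → 4 → 11, so m(1) = 11.
Codeword c = [2, 3, 4, 1, 11] ∈ F_13^5.


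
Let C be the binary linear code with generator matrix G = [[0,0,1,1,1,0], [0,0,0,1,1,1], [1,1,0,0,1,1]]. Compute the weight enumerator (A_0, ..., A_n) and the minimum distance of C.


Weight distribution: A_0 = 1, A_2 = 1, A_3 = 3, A_4 = 2, A_5 = 1. Minimum distance d = 2.

Enumerate all 2^3 = 8 messages m ∈ F_2^3.
For each, compute codeword c = mG in F_2^6, then tally its weight.
  m = 000 → c = 000000, weight = 0.
  m = 100 → c = 001110, weight = 3.
  m = 010 → c = 000111, weight = 3.
  m = 110 → c = 001001, weight = 2.
  m = 001 → c = 110011, weight = 4.
  m = 101 → c = 111101, weight = 5.
  m = 011 → c = 110100, weight = 3.
  m = 111 → c = 111010, weight = 4.
Tally weights:
  weight 0: 1 codewords.
  weight 2: 1 codewords.
  weight 3: 3 codewords.
  weight 4: 2 codewords.
  weight 5: 1 codewords.
Minimum distance d = smallest w > 0 with A_w > 0 = 2.
Sanity: Σ A_w = 8 = 2^3 = 8 ✓.


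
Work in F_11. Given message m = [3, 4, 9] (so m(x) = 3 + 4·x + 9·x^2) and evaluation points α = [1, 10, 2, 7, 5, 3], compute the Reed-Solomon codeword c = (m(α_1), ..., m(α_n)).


c = [5, 8, 3, 10, 6, 8]

Message polynomial: m(x) = 3 + 4·x + 9·x^2 (mod 11).
For each evaluation point α_i, compute m(α_i) mod 11:
  α_1 = 1: Horner steps 9 → 2 → 5, so m(1) = 5.
  α_2 = 10: Horner steps 9 → 6 → 8, so m(10) = 8.
  α_3 = 2: Horner steps 9 → 0 → 3, so m(2) = 3.
  α_4 = 7: Horner steps 9 → 1 → 10, so m(7) = 10.
  α_5 = 5: Horner steps 9 → 5 → 6, so m(5) = 6.
  α_6 = 3: Horner steps 9 → 9 → 8, so m(3) = 8.
Codeword c = [5, 8, 3, 10, 6, 8] ∈ F_11^6.


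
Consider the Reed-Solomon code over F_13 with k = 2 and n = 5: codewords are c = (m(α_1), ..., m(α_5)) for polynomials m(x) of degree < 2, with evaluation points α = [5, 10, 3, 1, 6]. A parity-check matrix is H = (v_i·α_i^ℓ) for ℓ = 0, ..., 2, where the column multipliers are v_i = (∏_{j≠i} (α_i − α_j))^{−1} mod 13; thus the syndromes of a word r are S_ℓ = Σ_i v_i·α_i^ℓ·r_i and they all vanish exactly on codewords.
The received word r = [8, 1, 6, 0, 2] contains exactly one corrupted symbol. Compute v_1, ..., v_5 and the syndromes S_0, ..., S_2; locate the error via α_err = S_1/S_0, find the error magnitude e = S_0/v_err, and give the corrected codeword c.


S = (9, 6, 4), error at position 1, error magnitude e = 9, c = [12, 1, 6, 0, 2].

Step 1: column multipliers v_i = (∏_{j≠i}(α_i − α_j))^{−1} mod 13.
  i = 1 (α = 5): (5−10)(5−3)(5−1)(5−6) = (−5)·2·4·(−1) = 40 ≡ 1, so v_1 = 1^{−1} = 1 (mod 13).
  i = 2 (α = 10): (10−5)(10−3)(10−1)(10−6) = 5·7·9·4 = 1260 ≡ 12, so v_2 = 12^{−1} = 12 (mod 13).
  i = 3 (α = 3): (3−5)(3−10)(3−1)(3−6) = (−2)·(−7)·2·(−3) = −84 ≡ 7, so v_3 = 7^{−1} = 2 (mod 13).
  i = 4 (α = 1): (1−5)(1−10)(1−3)(1−6) = (−4)·(−9)·(−2)·(−5) = 360 ≡ 9, so v_4 = 9^{−1} = 3 (mod 13).
  i = 5 (α = 6): (6−5)(6−10)(6−3)(6−1) = 1·(−4)·3·5 = −60 ≡ 5, so v_5 = 5^{−1} = 8 (mod 13).
  v = [1, 12, 2, 3, 8].
Step 2: syndromes of r = [8, 1, 6, 0, 2] (all sums mod 13).
  S_0 = Σ v_i r_i = 1·8 + 12·1 + 2·6 + 3·0 + 8·2 = 48 ≡ 9.
  S_1 = Σ v_i α_i r_i = 1·5·8 + 12·10·1 + 2·3·6 + 3·1·0 + 8·6·2 = 292 ≡ 6.
  α_i^2 mod 13 = [12, 9, 9, 1, 10].
  S_2 = Σ v_i α_i^2 r_i = 1·12·8 + 12·9·1 + 2·9·6 + 3·1·0 + 8·10·2 = 472 ≡ 4.
  S = (9, 6, 4) ≠ 0, so r is not a codeword (an error is present).
Step 3: locate the error. For a single error e at position i, S_ℓ = v_i·e·α_i^ℓ, so α_err = S_1/S_0.
  S_0^{−1} = 9^{−1} = 3 (mod 13), so α_err = 6·3 = 18 ≡ 5 = α_1. Error position i = 1.
  Consistency check: S_2/S_1 = 4·11 = 44 ≡ 5 = α_err ✓ (single-error assumption holds).
Step 4: error magnitude e = S_0/v_1 = S_0·∏_{j≠1}(α_1 − α_j) = 9·1 = 9 ≡ 9 (mod 13).
Step 5: correct position 1: c_1 = r_1 − e = 8 − 9 ≡ 12 (mod 13). Hence c = [12, 1, 6, 0, 2].
  Check: interpolating c through the α_i gives m(x) = 10 + 3·x (degree < 2) with m(α_i) = c_i for every i, so c is indeed a codeword.


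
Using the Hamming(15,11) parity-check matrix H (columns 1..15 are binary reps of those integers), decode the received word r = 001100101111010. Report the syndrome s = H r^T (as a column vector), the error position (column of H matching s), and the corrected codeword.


s = (1, 0, 1, 0)^T, error position = 10, corrected codeword c = 001100101011010

Compute s = H r^T mod 2 one row at a time:
  s_1 = 0 + 1 + 1 + 1 + 1 + 0 + 1 + 0 = 5 ≡ 1 (mod 2).
  s_2 = 1 + 0 + 0 + 1 + 1 + 0 + 1 + 0 = 4 ≡ 0 (mod 2).
  s_3 = 0 + 1 + 0 + 1 + 1 + 1 + 1 + 0 = 5 ≡ 1 (mod 2).
  s_4 = 0 + 1 + 0 + 1 + 1 + 1 + 0 + 0 = 4 ≡ 0 (mod 2).
s = (1, 0, 1, 0)^T — this equals column 10 of H (binary 1010), so error is at position 10.
Correct: flip bit 10 of r = 001100101111010 to get c = 001100101011010.


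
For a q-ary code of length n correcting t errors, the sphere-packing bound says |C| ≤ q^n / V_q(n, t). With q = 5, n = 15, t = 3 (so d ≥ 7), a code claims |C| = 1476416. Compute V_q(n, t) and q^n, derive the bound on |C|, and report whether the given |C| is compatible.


V_q(n, t) = 30861, q^n = 30517578125, Hamming bound = 988871, |C| = 1476416 > bound (violated).

Step 1: Compute V_q(n, t) = Σ_{j=0}^3 C(n, j) (q−1)^j.
  j = 0: C(15,0)·(4)^0 = 1·1 = 1.
  j = 1: C(15,1)·(4)^1 = 15·4 = 60.
  j = 2: C(15,2)·(4)^2 = 105·16 = 1680.
  j = 3: C(15,3)·(4)^3 = 455·64 = 29120.
  V_q(n, t) = 1 + 60 + 1680 + 29120 = 30861.
Step 2: q^n = 5^15 = 30517578125.
Step 3: Hamming bound ⌊q^n / V_q(n,t)⌋ = ⌊30517578125/30861⌋ = 988871.
Step 4: Compare |C| = 1476416 to 988871: violated.
The claimed |C| lies above the Hamming bound, so no 5-ary code of length 15 with d ≥ 7 can have 1476416 codewords.


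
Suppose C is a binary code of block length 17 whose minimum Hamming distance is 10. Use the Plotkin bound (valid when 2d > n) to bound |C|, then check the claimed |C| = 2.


Plotkin bound M ≤ 6; given |C| = 2 ≤ bound (satisfied).

Check applicability: 2d = 20, n = 17.
2d − n = 3 > 0, so Plotkin applies.
Compute d/(2d−n) = 10/3 ≈ 3.3333.
⌊d/(2d−n)⌋ = 3.
Plotkin bound: M ≤ 2·3 = 6.
Given |C| = 2, check: satisfied.
This |C| is below the Plotkin bound.


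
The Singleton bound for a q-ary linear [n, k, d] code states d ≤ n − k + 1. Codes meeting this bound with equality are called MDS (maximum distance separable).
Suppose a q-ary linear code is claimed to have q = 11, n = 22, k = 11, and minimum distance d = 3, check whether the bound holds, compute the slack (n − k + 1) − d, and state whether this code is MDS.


Singleton RHS = n − k + 1 = 12, slack = 9, bound satisfied, not MDS.

Singleton bound: d ≤ n − k + 1.
Here n = 22, k = 11, so n − k + 1 = 12.
Given d = 3, check d ≤ 12: YES.
Slack = (n − k + 1) − d = 9.
The code is NOT MDS (slack = 9 > 0).
Description: the claimed parameters are [22, 11, 3]_11; such a code would be non-MDS.


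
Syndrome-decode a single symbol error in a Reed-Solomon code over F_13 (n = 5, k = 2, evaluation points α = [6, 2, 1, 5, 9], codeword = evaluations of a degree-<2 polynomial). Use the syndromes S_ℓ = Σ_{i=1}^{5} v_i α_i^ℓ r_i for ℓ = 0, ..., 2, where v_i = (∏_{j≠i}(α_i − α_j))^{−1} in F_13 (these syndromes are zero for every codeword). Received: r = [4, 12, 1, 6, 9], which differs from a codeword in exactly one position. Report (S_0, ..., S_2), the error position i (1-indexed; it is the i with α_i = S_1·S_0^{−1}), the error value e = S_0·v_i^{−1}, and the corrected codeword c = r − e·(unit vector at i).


S = (7, 11, 8), error at position 5, error magnitude e = 11, c = [4, 12, 1, 6, 11].

Step 1: column multipliers v_i = (∏_{j≠i}(α_i − α_j))^{−1} mod 13.
  i = 1 (α = 6): (6−2)(6−1)(6−5)(6−9) = 4·5·1·(−3) = −60 ≡ 5, so v_1 = 5^{−1} = 8 (mod 13).
  i = 2 (α = 2): (2−6)(2−1)(2−5)(2−9) = (−4)·1·(−3)·(−7) = −84 ≡ 7, so v_2 = 7^{−1} = 2 (mod 13).
  i = 3 (α = 1): (1−6)(1−2)(1−5)(1−9) = (−5)·(−1)·(−4)·(−8) = 160 ≡ 4, so v_3 = 4^{−1} = 10 (mod 13).
  i = 4 (α = 5): (5−6)(5−2)(5−1)(5−9) = (−1)·3·4·(−4) = 48 ≡ 9, so v_4 = 9^{−1} = 3 (mod 13).
  i = 5 (α = 9): (9−6)(9−2)(9−1)(9−5) = 3·7·8·4 = 672 ≡ 9, so v_5 = 9^{−1} = 3 (mod 13).
  v = [8, 2, 10, 3, 3].
Step 2: syndromes of r = [4, 12, 1, 6, 9] (all sums mod 13).
  S_0 = Σ v_i r_i = 8·4 + 2·12 + 10·1 + 3·6 + 3·9 = 111 ≡ 7.
  S_1 = Σ v_i α_i r_i = 8·6·4 + 2·2·12 + 10·1·1 + 3·5·6 + 3·9·9 = 583 ≡ 11.
  α_i^2 mod 13 = [10, 4, 1, 12, 3].
  S_2 = Σ v_i α_i^2 r_i = 8·10·4 + 2·4·12 + 10·1·1 + 3·12·6 + 3·3·9 = 723 ≡ 8.
  S = (7, 11, 8) ≠ 0, so r is not a codeword (an error is present).
Step 3: locate the error. For a single error e at position i, S_ℓ = v_i·e·α_i^ℓ, so α_err = S_1/S_0.
  S_0^{−1} = 7^{−1} = 2 (mod 13), so α_err = 11·2 = 22 ≡ 9 = α_5. Error position i = 5.
  Consistency check: S_2/S_1 = 8·6 = 48 ≡ 9 = α_err ✓ (single-error assumption holds).
Step 4: error magnitude e = S_0/v_5 = S_0·∏_{j≠5}(α_5 − α_j) = 7·9 = 63 ≡ 11 (mod 13).
Step 5: correct position 5: c_5 = r_5 − e = 9 − 11 ≡ 11 (mod 13). Hence c = [4, 12, 1, 6, 11].
  Check: interpolating c through the α_i gives m(x) = 3 + 11·x (degree < 2) with m(α_i) = c_i for every i, so c is indeed a codeword.


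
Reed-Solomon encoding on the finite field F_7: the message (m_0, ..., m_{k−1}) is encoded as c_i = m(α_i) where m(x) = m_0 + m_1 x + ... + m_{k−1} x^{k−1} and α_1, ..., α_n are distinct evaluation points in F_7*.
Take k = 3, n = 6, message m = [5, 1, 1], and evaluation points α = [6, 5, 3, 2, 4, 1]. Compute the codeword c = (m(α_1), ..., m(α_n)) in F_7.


c = [5, 0, 3, 4, 4, 0]

Message polynomial: m(x) = 5 + 1·x + 1·x^2 (mod 7).
For each evaluation point α_i, compute m(α_i) mod 7:
  α_1 = 6: Horner steps 1 → 0 → 5, so m(6) = 5.
  α_2 = 5: Horner steps 1 → 6 → 0, so m(5) = 0.
  α_3 = 3: Horner steps 1 → 4 → 3, so m(3) = 3.
  α_4 = 2: Horner steps 1 → 3 → 4, so m(2) = 4.
  α_5 = 4: Horner steps 1 → 5 → 4, so m(4) = 4.
  α_6 = 1: Horner steps 1 → 2 → 0, so m(1) = 0.
Codeword c = [5, 0, 3, 4, 4, 0] ∈ F_7^6.


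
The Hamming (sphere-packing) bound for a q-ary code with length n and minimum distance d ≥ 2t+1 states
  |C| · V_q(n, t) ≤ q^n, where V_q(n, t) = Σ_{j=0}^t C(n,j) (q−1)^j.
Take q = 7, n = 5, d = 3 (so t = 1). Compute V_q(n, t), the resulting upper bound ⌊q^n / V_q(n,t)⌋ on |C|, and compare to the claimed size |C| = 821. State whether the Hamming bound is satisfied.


V_q(n, t) = 31, q^n = 16807, Hamming bound = 542, |C| = 821 > bound (violated).

Step 1: Compute V_q(n, t) = Σ_{j=0}^1 C(n, j) (q−1)^j.
  j = 0: C(5,0)·(6)^0 = 1·1 = 1.
  j = 1: C(5,1)·(6)^1 = 5·6 = 30.
  V_q(n, t) = 1 + 30 = 31.
Step 2: q^n = 7^5 = 16807.
Step 3: Hamming bound ⌊q^n / V_q(n,t)⌋ = ⌊16807/31⌋ = 542.
Step 4: Compare |C| = 821 to 542: violated.
The claimed |C| lies above the Hamming bound, so no 7-ary code of length 5 with d ≥ 3 can have 821 codewords.


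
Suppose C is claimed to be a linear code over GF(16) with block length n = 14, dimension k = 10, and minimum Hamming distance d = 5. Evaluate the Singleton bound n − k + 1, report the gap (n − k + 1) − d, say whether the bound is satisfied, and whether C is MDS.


Singleton RHS = n − k + 1 = 5, slack = 0, bound satisfied, MDS.

Singleton bound: d ≤ n − k + 1.
Here n = 14, k = 10, so n − k + 1 = 5.
Given d = 5, check d ≤ 5: YES.
Slack = (n − k + 1) − d = 0.
The code is MDS (slack = 0).
Description: the claimed parameters are [14, 10, 5]_16; such a code would be MDS (meets Singleton bound).


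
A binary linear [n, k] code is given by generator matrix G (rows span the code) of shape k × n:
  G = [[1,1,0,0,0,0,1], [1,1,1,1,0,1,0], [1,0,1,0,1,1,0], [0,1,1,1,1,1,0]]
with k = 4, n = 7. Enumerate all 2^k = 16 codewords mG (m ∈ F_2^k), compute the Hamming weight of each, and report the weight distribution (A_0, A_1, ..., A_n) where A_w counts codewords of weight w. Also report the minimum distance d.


Weight distribution: A_0 = 1, A_2 = 3, A_3 = 4, A_4 = 3, A_5 = 4, A_6 = 1. Minimum distance d = 2.

Enumerate all 2^4 = 16 messages m ∈ F_2^4.
For each, compute codeword c = mG in F_2^7, then tally its weight.
  m = 0000 → c = 0000000, weight = 0.
  m = 1000 → c = 1100001, weight = 3.
  m = 0100 → c = 1111010, weight = 5.
  m = 1100 → c = 0011011, weight = 4.
  m = 0010 → c = 1010110, weight = 4.
  m = 1010 → c = 0110111, weight = 5.
  m = 0110 → c = 0101100, weight = 3.
  m = 1110 → c = 1001101, weight = 4.
  m = 0001 → c = 0111110, weight = 5.
  m = 1001 → c = 1011111, weight = 6.
  m = 0101 → c = 1000100, weight = 2.
  m = 1101 → c = 0100101, weight = 3.
  m = 0011 → c = 1101000, weight = 3.
  m = 1011 → c = 0001001, weight = 2.
  m = 0111 → c = 0010010, weight = 2.
  m = 1111 → c = 1110011, weight = 5.
Tally weights:
  weight 0: 1 codewords.
  weight 2: 3 codewords.
  weight 3: 4 codewords.
  weight 4: 3 codewords.
  weight 5: 4 codewords.
  weight 6: 1 codewords.
Minimum distance d = smallest w > 0 with A_w > 0 = 2.
Sanity: Σ A_w = 16 = 2^4 = 16 ✓.


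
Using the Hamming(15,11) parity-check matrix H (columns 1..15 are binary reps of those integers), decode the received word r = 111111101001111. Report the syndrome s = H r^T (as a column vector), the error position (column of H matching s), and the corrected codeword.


s = (1, 0, 0, 1)^T, error position = 9, corrected codeword c = 111111100001111

Compute s = H r^T mod 2 one row at a time:
  s_1 = 0 + 1 + 0 + 0 + 1 + 1 + 1 + 1 = 5 ≡ 1 (mod 2).
  s_2 = 1 + 1 + 1 + 1 + 1 + 1 + 1 + 1 = 8 ≡ 0 (mod 2).
  s_3 = 1 + 1 + 1 + 1 + 0 + 0 + 1 + 1 = 6 ≡ 0 (mod 2).
  s_4 = 1 + 1 + 1 + 1 + 1 + 0 + 1 + 1 = 7 ≡ 1 (mod 2).
s = (1, 0, 0, 1)^T — this equals column 9 of H (binary 1001), so error is at position 9.
Correct: flip bit 9 of r = 111111101001111 to get c = 111111100001111.


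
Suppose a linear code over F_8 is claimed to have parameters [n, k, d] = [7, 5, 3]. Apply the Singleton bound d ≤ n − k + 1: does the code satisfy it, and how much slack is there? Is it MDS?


Singleton RHS = n − k + 1 = 3, slack = 0, bound satisfied, MDS.

Singleton bound: d ≤ n − k + 1.
Here n = 7, k = 5, so n − k + 1 = 3.
Given d = 3, check d ≤ 3: YES.
Slack = (n − k + 1) − d = 0.
The code is MDS (slack = 0).
Description: the claimed parameters are [7, 5, 3]_8; such a code would be MDS (meets Singleton bound).


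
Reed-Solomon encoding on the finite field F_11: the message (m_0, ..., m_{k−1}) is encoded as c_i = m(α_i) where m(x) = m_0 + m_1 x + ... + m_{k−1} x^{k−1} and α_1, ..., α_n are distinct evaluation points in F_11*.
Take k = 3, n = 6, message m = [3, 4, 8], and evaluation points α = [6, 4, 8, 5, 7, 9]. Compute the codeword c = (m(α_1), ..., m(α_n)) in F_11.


c = [7, 4, 8, 3, 5, 5]

Message polynomial: m(x) = 3 + 4·x + 8·x^2 (mod 11).
For each evaluation point α_i, compute m(α_i) mod 11:
  α_1 = 6: Horner steps 8 → 8 → 7, so m(6) = 7.
  α_2 = 4: Horner steps 8 → 3 → 4, so m(4) = 4.
  α_3 = 8: Horner steps 8 → 2 → 8, so m(8) = 8.
  α_4 = 5: Horner steps 8 → 0 → 3, so m(5) = 3.
  α_5 = 7: Horner steps 8 → 5 → 5, so m(7) = 5.
  α_6 = 9: Horner steps 8 → 10 → 5, so m(9) = 5.
Codeword c = [7, 4, 8, 3, 5, 5] ∈ F_11^6.


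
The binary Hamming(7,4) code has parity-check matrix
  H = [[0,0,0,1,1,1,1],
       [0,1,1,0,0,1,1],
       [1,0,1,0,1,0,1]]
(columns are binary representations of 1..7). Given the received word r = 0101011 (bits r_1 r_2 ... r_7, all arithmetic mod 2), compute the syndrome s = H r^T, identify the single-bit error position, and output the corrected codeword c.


s = (1, 1, 1)^T, error position = 7, corrected codeword c = 0101010

Compute s = H r^T mod 2 one row at a time:
  s_1 = 1 + 0 + 1 + 1 = 3 ≡ 1 (mod 2).
  s_2 = 1 + 0 + 1 + 1 = 3 ≡ 1 (mod 2).
  s_3 = 0 + 0 + 0 + 1 = 1 ≡ 1 (mod 2).
s = (1, 1, 1)^T — this equals column 7 of H (binary 111), so error is at position 7.
Correct: flip bit 7 of r = 0101011 to get c = 0101010.


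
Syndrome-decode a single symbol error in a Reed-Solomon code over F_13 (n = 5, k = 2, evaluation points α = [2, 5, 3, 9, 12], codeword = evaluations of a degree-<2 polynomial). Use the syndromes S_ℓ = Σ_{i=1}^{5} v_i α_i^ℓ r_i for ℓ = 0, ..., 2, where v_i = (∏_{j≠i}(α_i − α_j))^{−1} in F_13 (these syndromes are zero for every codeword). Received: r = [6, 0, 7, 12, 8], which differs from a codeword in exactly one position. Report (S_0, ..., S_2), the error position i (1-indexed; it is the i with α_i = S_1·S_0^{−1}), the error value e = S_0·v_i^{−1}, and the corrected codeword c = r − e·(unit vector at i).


S = (1, 2, 4), error at position 1, error magnitude e = 2, c = [4, 0, 7, 12, 8].

Step 1: column multipliers v_i = (∏_{j≠i}(α_i − α_j))^{−1} mod 13.
  i = 1 (α = 2): (2−5)(2−3)(2−9)(2−12) = (−3)·(−1)·(−7)·(−10) = 210 ≡ 2, so v_1 = 2^{−1} = 7 (mod 13).
  i = 2 (α = 5): (5−2)(5−3)(5−9)(5−12) = 3·2·(−4)·(−7) = 168 ≡ 12, so v_2 = 12^{−1} = 12 (mod 13).
  i = 3 (α = 3): (3−2)(3−5)(3−9)(3−12) = 1·(−2)·(−6)·(−9) = −108 ≡ 9, so v_3 = 9^{−1} = 3 (mod 13).
  i = 4 (α = 9): (9−2)(9−5)(9−3)(9−12) = 7·4·6·(−3) = −504 ≡ 3, so v_4 = 3^{−1} = 9 (mod 13).
  i = 5 (α = 12): (12−2)(12−5)(12−3)(12−9) = 10·7·9·3 = 1890 ≡ 5, so v_5 = 5^{−1} = 8 (mod 13).
  v = [7, 12, 3, 9, 8].
Step 2: syndromes of r = [6, 0, 7, 12, 8] (all sums mod 13).
  S_0 = Σ v_i r_i = 7·6 + 12·0 + 3·7 + 9·12 + 8·8 = 235 ≡ 1.
  S_1 = Σ v_i α_i r_i = 7·2·6 + 12·5·0 + 3·3·7 + 9·9·12 + 8·12·8 = 1887 ≡ 2.
  α_i^2 mod 13 = [4, 12, 9, 3, 1].
  S_2 = Σ v_i α_i^2 r_i = 7·4·6 + 12·12·0 + 3·9·7 + 9·3·12 + 8·1·8 = 745 ≡ 4.
  S = (1, 2, 4) ≠ 0, so r is not a codeword (an error is present).
Step 3: locate the error. For a single error e at position i, S_ℓ = v_i·e·α_i^ℓ, so α_err = S_1/S_0.
  S_0^{−1} = 1^{−1} = 1 (mod 13), so α_err = 2·1 = 2 ≡ 2 = α_1. Error position i = 1.
  Consistency check: S_2/S_1 = 4·7 = 28 ≡ 2 = α_err ✓ (single-error assumption holds).
Step 4: error magnitude e = S_0/v_1 = S_0·∏_{j≠1}(α_1 − α_j) = 1·2 = 2 ≡ 2 (mod 13).
Step 5: correct position 1: c_1 = r_1 − e = 6 − 2 ≡ 4 (mod 13). Hence c = [4, 0, 7, 12, 8].
  Check: interpolating c through the α_i gives m(x) = 11 + 3·x (degree < 2) with m(α_i) = c_i for every i, so c is indeed a codeword.


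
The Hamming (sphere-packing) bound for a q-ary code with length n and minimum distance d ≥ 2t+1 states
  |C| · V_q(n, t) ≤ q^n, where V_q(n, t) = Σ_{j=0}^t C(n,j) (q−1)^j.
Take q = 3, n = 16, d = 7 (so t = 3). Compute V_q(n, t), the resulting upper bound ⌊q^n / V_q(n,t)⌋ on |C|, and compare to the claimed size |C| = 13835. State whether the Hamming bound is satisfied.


V_q(n, t) = 4993, q^n = 43046721, Hamming bound = 8621, |C| = 13835 > bound (violated).

Step 1: Compute V_q(n, t) = Σ_{j=0}^3 C(n, j) (q−1)^j.
  j = 0: C(16,0)·(2)^0 = 1·1 = 1.
  j = 1: C(16,1)·(2)^1 = 16·2 = 32.
  j = 2: C(16,2)·(2)^2 = 120·4 = 480.
  j = 3: C(16,3)·(2)^3 = 560·8 = 4480.
  V_q(n, t) = 1 + 32 + 480 + 4480 = 4993.
Step 2: q^n = 3^16 = 43046721.
Step 3: Hamming bound ⌊q^n / V_q(n,t)⌋ = ⌊43046721/4993⌋ = 8621.
Step 4: Compare |C| = 13835 to 8621: violated.
The claimed |C| lies above the Hamming bound, so no 3-ary code of length 16 with d ≥ 7 can have 13835 codewords.


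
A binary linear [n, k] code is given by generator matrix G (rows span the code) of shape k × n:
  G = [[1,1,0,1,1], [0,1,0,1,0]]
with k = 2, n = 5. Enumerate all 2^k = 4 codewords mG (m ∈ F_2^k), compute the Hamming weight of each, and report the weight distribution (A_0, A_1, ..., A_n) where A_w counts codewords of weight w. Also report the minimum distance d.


Weight distribution: A_0 = 1, A_2 = 2, A_4 = 1. Minimum distance d = 2.

Enumerate all 2^2 = 4 messages m ∈ F_2^2.
For each, compute codeword c = mG in F_2^5, then tally its weight.
  m = 00 → c = 00000, weight = 0.
  m = 10 → c = 11011, weight = 4.
  m = 01 → c = 01010, weight = 2.
  m = 11 → c = 10001, weight = 2.
Tally weights:
  weight 0: 1 codewords.
  weight 2: 2 codewords.
  weight 4: 1 codewords.
Minimum distance d = smallest w > 0 with A_w > 0 = 2.
Sanity: Σ A_w = 4 = 2^2 = 4 ✓.


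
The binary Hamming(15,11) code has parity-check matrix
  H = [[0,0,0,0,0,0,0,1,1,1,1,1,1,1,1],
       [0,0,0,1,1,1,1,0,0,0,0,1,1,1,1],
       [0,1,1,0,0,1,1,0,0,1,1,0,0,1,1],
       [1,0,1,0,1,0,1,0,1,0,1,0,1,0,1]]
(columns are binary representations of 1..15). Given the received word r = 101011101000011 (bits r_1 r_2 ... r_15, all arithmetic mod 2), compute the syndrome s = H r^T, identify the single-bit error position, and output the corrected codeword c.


s = (1, 1, 1, 0)^T, error position = 14, corrected codeword c = 101011101000001

Compute s = H r^T mod 2 one row at a time:
  s_1 = 0 + 1 + 0 + 0 + 0 + 0 + 1 + 1 = 3 ≡ 1 (mod 2).
  s_2 = 0 + 1 + 1 + 1 + 0 + 0 + 1 + 1 = 5 ≡ 1 (mod 2).
  s_3 = 0 + 1 + 1 + 1 + 0 + 0 + 1 + 1 = 5 ≡ 1 (mod 2).
  s_4 = 1 + 1 + 1 + 1 + 1 + 0 + 0 + 1 = 6 ≡ 0 (mod 2).
s = (1, 1, 1, 0)^T — this equals column 14 of H (binary 1110), so error is at position 14.
Correct: flip bit 14 of r = 101011101000011 to get c = 101011101000001.


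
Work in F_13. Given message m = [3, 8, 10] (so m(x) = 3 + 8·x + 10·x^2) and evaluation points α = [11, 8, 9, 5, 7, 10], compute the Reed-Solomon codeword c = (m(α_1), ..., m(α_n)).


c = [1, 5, 1, 7, 3, 4]

Message polynomial: m(x) = 3 + 8·x + 10·x^2 (mod 13).
For each evaluation point α_i, compute m(α_i) mod 13:
  α_1 = 11: Horner steps 10 → 1 → 1, so m(11) = 1.
  α_2 = 8: Horner steps 10 → 10 → 5, so m(8) = 5.
  α_3 = 9: Horner steps 10 → 7 → 1, so m(9) = 1.
  α_4 = 5: Horner steps 10 → 6 → 7, so m(5) = 7.
  α_5 = 7: Horner steps 10 → 0 → 3, so m(7) = 3.
  α_6 = 10: Horner steps 10 → 4 → 4, so m(10) = 4.
Codeword c = [1, 5, 1, 7, 3, 4] ∈ F_13^6.


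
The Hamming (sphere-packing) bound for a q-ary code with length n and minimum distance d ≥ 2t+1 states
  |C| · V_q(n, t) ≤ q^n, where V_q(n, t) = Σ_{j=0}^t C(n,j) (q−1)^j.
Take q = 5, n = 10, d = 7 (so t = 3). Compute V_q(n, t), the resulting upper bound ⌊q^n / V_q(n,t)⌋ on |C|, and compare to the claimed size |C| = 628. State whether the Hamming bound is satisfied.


V_q(n, t) = 8441, q^n = 9765625, Hamming bound = 1156, |C| = 628 ≤ bound (satisfied).

Step 1: Compute V_q(n, t) = Σ_{j=0}^3 C(n, j) (q−1)^j.
  j = 0: C(10,0)·(4)^0 = 1·1 = 1.
  j = 1: C(10,1)·(4)^1 = 10·4 = 40.
  j = 2: C(10,2)·(4)^2 = 45·16 = 720.
  j = 3: C(10,3)·(4)^3 = 120·64 = 7680.
  V_q(n, t) = 1 + 40 + 720 + 7680 = 8441.
Step 2: q^n = 5^10 = 9765625.
Step 3: Hamming bound ⌊q^n / V_q(n,t)⌋ = ⌊9765625/8441⌋ = 1156.
Step 4: Compare |C| = 628 to 1156: satisfied.
The claimed |C| lies below the Hamming bound.


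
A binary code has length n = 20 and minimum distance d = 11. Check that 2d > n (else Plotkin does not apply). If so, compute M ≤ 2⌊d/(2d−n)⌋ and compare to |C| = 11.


Plotkin bound M ≤ 10; given |C| = 11 > bound (violated).

Check applicability: 2d = 22, n = 20.
2d − n = 2 > 0, so Plotkin applies.
Compute d/(2d−n) = 11/2 ≈ 5.5000.
⌊d/(2d−n)⌋ = 5.
Plotkin bound: M ≤ 2·5 = 10.
Given |C| = 11, check: VIOLATED.
This |C| is above the Plotkin bound, so no binary code with n = 20, d = 11 and 11 codewords exists.


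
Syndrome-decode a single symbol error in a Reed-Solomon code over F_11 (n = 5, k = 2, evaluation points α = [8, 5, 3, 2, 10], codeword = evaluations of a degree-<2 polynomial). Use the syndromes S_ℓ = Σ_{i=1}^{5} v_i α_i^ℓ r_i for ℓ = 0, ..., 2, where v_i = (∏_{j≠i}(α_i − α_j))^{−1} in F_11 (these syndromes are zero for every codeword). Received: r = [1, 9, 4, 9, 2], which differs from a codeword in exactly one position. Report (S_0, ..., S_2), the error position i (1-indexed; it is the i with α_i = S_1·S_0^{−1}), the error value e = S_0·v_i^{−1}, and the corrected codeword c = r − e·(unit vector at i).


S = (2, 10, 6), error at position 2, error magnitude e = 4, c = [1, 5, 4, 9, 2].

Step 1: column multipliers v_i = (∏_{j≠i}(α_i − α_j))^{−1} mod 11.
  i = 1 (α = 8): (8−5)(8−3)(8−2)(8−10) = 3·5·6·(−2) = −180 ≡ 7, so v_1 = 7^{−1} = 8 (mod 11).
  i = 2 (α = 5): (5−8)(5−3)(5−2)(5−10) = (−3)·2·3·(−5) = 90 ≡ 2, so v_2 = 2^{−1} = 6 (mod 11).
  i = 3 (α = 3): (3−8)(3−5)(3−2)(3−10) = (−5)·(−2)·1·(−7) = −70 ≡ 7, so v_3 = 7^{−1} = 8 (mod 11).
  i = 4 (α = 2): (2−8)(2−5)(2−3)(2−10) = (−6)·(−3)·(−1)·(−8) = 144 ≡ 1, so v_4 = 1^{−1} = 1 (mod 11).
  i = 5 (α = 10): (10−8)(10−5)(10−3)(10−2) = 2·5·7·8 = 560 ≡ 10, so v_5 = 10^{−1} = 10 (mod 11).
  v = [8, 6, 8, 1, 10].
Step 2: syndromes of r = [1, 9, 4, 9, 2] (all sums mod 11).
  S_0 = Σ v_i r_i = 8·1 + 6·9 + 8·4 + 1·9 + 10·2 = 123 ≡ 2.
  S_1 = Σ v_i α_i r_i = 8·8·1 + 6·5·9 + 8·3·4 + 1·2·9 + 10·10·2 = 648 ≡ 10.
  α_i^2 mod 11 = [9, 3, 9, 4, 1].
  S_2 = Σ v_i α_i^2 r_i = 8·9·1 + 6·3·9 + 8·9·4 + 1·4·9 + 10·1·2 = 578 ≡ 6.
  S = (2, 10, 6) ≠ 0, so r is not a codeword (an error is present).
Step 3: locate the error. For a single error e at position i, S_ℓ = v_i·e·α_i^ℓ, so α_err = S_1/S_0.
  S_0^{−1} = 2^{−1} = 6 (mod 11), so α_err = 10·6 = 60 ≡ 5 = α_2. Error position i = 2.
  Consistency check: S_2/S_1 = 6·10 = 60 ≡ 5 = α_err ✓ (single-error assumption holds).
Step 4: error magnitude e = S_0/v_2 = S_0·∏_{j≠2}(α_2 − α_j) = 2·2 = 4 ≡ 4 (mod 11).
Step 5: correct position 2: c_2 = r_2 − e = 9 − 4 ≡ 5 (mod 11). Hence c = [1, 5, 4, 9, 2].
  Check: interpolating c through the α_i gives m(x) = 8 + 6·x (degree < 2) with m(α_i) = c_i for every i, so c is indeed a codeword.


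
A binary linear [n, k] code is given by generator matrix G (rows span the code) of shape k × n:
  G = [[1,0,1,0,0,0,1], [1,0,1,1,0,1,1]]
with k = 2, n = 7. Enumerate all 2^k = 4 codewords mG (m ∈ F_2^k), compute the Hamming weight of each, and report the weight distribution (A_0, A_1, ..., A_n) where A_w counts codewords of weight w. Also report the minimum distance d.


Weight distribution: A_0 = 1, A_2 = 1, A_3 = 1, A_5 = 1. Minimum distance d = 2.

Enumerate all 2^2 = 4 messages m ∈ F_2^2.
For each, compute codeword c = mG in F_2^7, then tally its weight.
  m = 00 → c = 0000000, weight = 0.
  m = 10 → c = 1010001, weight = 3.
  m = 01 → c = 1011011, weight = 5.
  m = 11 → c = 0001010, weight = 2.
Tally weights:
  weight 0: 1 codewords.
  weight 2: 1 codewords.
  weight 3: 1 codewords.
  weight 5: 1 codewords.
Minimum distance d = smallest w > 0 with A_w > 0 = 2.
Sanity: Σ A_w = 4 = 2^2 = 4 ✓.


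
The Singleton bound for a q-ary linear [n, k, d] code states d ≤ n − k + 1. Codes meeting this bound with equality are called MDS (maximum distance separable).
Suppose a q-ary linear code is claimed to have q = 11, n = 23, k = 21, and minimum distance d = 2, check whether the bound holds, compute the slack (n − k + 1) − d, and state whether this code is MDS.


Singleton RHS = n − k + 1 = 3, slack = 1, bound satisfied, not MDS.

Singleton bound: d ≤ n − k + 1.
Here n = 23, k = 21, so n − k + 1 = 3.
Given d = 2, check d ≤ 3: YES.
Slack = (n − k + 1) − d = 1.
The code is NOT MDS (slack = 1 > 0).
Description: the claimed parameters are [23, 21, 2]_11; such a code would be non-MDS.


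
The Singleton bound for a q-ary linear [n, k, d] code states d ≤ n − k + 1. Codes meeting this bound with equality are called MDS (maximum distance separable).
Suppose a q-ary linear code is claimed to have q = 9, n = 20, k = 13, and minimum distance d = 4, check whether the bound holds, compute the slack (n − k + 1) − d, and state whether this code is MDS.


Singleton RHS = n − k + 1 = 8, slack = 4, bound satisfied, not MDS.

Singleton bound: d ≤ n − k + 1.
Here n = 20, k = 13, so n − k + 1 = 8.
Given d = 4, check d ≤ 8: YES.
Slack = (n − k + 1) − d = 4.
The code is NOT MDS (slack = 4 > 0).
Description: the claimed parameters are [20, 13, 4]_9; such a code would be non-MDS.
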